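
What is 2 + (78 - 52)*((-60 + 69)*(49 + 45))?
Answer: 21998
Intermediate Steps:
2 + (78 - 52)*((-60 + 69)*(49 + 45)) = 2 + 26*(9*94) = 2 + 26*846 = 2 + 21996 = 21998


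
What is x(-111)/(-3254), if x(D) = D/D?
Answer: -1/3254 ≈ -0.00030731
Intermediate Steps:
x(D) = 1
x(-111)/(-3254) = 1/(-3254) = 1*(-1/3254) = -1/3254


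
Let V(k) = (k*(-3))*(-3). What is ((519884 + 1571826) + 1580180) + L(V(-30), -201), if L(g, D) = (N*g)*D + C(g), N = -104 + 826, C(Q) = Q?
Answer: 42854560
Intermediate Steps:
N = 722
V(k) = 9*k (V(k) = -3*k*(-3) = 9*k)
L(g, D) = g + 722*D*g (L(g, D) = (722*g)*D + g = 722*D*g + g = g + 722*D*g)
((519884 + 1571826) + 1580180) + L(V(-30), -201) = ((519884 + 1571826) + 1580180) + (9*(-30))*(1 + 722*(-201)) = (2091710 + 1580180) - 270*(1 - 145122) = 3671890 - 270*(-145121) = 3671890 + 39182670 = 42854560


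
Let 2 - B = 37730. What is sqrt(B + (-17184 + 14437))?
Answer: 5*I*sqrt(1619) ≈ 201.18*I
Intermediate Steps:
B = -37728 (B = 2 - 1*37730 = 2 - 37730 = -37728)
sqrt(B + (-17184 + 14437)) = sqrt(-37728 + (-17184 + 14437)) = sqrt(-37728 - 2747) = sqrt(-40475) = 5*I*sqrt(1619)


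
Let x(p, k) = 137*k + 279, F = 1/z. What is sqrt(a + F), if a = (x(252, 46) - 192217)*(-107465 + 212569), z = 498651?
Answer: I*sqrt(4851486587085819438693)/498651 ≈ 1.3968e+5*I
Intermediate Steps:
F = 1/498651 ≈ 2.0054e-6
x(p, k) = 279 + 137*k
a = -19511086144 (a = ((279 + 137*46) - 192217)*(-107465 + 212569) = ((279 + 6302) - 192217)*105104 = (6581 - 192217)*105104 = -185636*105104 = -19511086144)
sqrt(a + F) = sqrt(-19511086144 + 1/498651) = sqrt(-9729222616791743/498651) = I*sqrt(4851486587085819438693)/498651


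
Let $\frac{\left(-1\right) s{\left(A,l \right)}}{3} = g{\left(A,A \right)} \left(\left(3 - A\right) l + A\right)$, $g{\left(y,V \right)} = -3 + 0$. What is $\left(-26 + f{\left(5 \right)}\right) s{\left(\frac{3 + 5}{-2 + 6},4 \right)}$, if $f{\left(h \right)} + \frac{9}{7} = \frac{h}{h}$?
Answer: $- \frac{9936}{7} \approx -1419.4$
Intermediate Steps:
$g{\left(y,V \right)} = -3$
$s{\left(A,l \right)} = 9 A + 9 l \left(3 - A\right)$ ($s{\left(A,l \right)} = - 3 \left(- 3 \left(\left(3 - A\right) l + A\right)\right) = - 3 \left(- 3 \left(l \left(3 - A\right) + A\right)\right) = - 3 \left(- 3 \left(A + l \left(3 - A\right)\right)\right) = - 3 \left(- 3 A - 3 l \left(3 - A\right)\right) = 9 A + 9 l \left(3 - A\right)$)
$f{\left(h \right)} = - \frac{2}{7}$ ($f{\left(h \right)} = - \frac{9}{7} + \frac{h}{h} = - \frac{9}{7} + 1 = - \frac{2}{7}$)
$\left(-26 + f{\left(5 \right)}\right) s{\left(\frac{3 + 5}{-2 + 6},4 \right)} = \left(-26 - \frac{2}{7}\right) \left(9 \frac{3 + 5}{-2 + 6} + 27 \cdot 4 - 9 \frac{3 + 5}{-2 + 6} \cdot 4\right) = - \frac{184 \left(9 \cdot \frac{8}{4} + 108 - 9 \cdot \frac{8}{4} \cdot 4\right)}{7} = - \frac{184 \left(9 \cdot 8 \cdot \frac{1}{4} + 108 - 9 \cdot 8 \cdot \frac{1}{4} \cdot 4\right)}{7} = - \frac{184 \left(9 \cdot 2 + 108 - 18 \cdot 4\right)}{7} = - \frac{184 \left(18 + 108 - 72\right)}{7} = \left(- \frac{184}{7}\right) 54 = - \frac{9936}{7}$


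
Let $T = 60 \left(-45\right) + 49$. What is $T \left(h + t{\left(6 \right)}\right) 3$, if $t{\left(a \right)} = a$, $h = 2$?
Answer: $-63624$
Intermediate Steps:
$T = -2651$ ($T = -2700 + 49 = -2651$)
$T \left(h + t{\left(6 \right)}\right) 3 = - 2651 \left(2 + 6\right) 3 = - 2651 \cdot 8 \cdot 3 = \left(-2651\right) 24 = -63624$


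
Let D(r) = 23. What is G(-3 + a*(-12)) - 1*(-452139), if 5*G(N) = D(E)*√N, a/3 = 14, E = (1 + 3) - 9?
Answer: 452139 + 299*I*√3/5 ≈ 4.5214e+5 + 103.58*I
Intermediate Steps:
E = -5 (E = 4 - 9 = -5)
a = 42 (a = 3*14 = 42)
G(N) = 23*√N/5 (G(N) = (23*√N)/5 = 23*√N/5)
G(-3 + a*(-12)) - 1*(-452139) = 23*√(-3 + 42*(-12))/5 - 1*(-452139) = 23*√(-3 - 504)/5 + 452139 = 23*√(-507)/5 + 452139 = 23*(13*I*√3)/5 + 452139 = 299*I*√3/5 + 452139 = 452139 + 299*I*√3/5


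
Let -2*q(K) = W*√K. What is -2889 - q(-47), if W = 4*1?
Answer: -2889 + 2*I*√47 ≈ -2889.0 + 13.711*I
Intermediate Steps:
W = 4
q(K) = -2*√K
-2889 - q(-47) = -2889 - (-2)*√(-47) = -2889 - (-2)*I*√47 = -2889 + 2*I*√47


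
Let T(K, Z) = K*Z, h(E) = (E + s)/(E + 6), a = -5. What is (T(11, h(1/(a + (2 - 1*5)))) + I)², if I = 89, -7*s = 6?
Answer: 822312976/108241 ≈ 7597.1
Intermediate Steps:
s = -6/7 (s = -⅐*6 = -6/7 ≈ -0.85714)
h(E) = (-6/7 + E)/(6 + E) (h(E) = (E - 6/7)/(E + 6) = (-6/7 + E)/(6 + E))
(T(11, h(1/(a + (2 - 1*5)))) + I)² = (11*((-6/7 + 1/(-5 + (2 - 1*5)))/(6 + 1/(-5 + (2 - 1*5)))) + 89)² = (11*((-6/7 + 1/(-5 + (2 - 5)))/(6 + 1/(-5 + (2 - 5)))) + 89)² = (11*((-6/7 + 1/(-5 - 3))/(6 + 1/(-5 - 3))) + 89)² = (11*((-6/7 + 1/(-8))/(6 + 1/(-8))) + 89)² = (11*((-6/7 - ⅛)/(6 - ⅛)) + 89)² = (11*(-55/56/(47/8)) + 89)² = (11*((8/47)*(-55/56)) + 89)² = (11*(-55/329) + 89)² = (-605/329 + 89)² = (28676/329)² = 822312976/108241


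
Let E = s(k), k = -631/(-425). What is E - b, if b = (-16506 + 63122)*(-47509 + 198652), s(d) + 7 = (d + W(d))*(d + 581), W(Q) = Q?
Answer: -1272626015993703/180625 ≈ -7.0457e+9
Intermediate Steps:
k = 631/425 (k = -631*(-1/425) = 631/425 ≈ 1.4847)
s(d) = -7 + 2*d*(581 + d) (s(d) = -7 + (d + d)*(d + 581) = -7 + (2*d)*(581 + d) = -7 + 2*d*(581 + d))
b = 7045682088 (b = 46616*151143 = 7045682088)
E = 311151297/180625 (E = -7 + 2*(631/425)² + 1162*(631/425) = -7 + 2*(398161/180625) + 733222/425 = -7 + 796322/180625 + 733222/425 = 311151297/180625 ≈ 1722.6)
E - b = 311151297/180625 - 1*7045682088 = 311151297/180625 - 7045682088 = -1272626015993703/180625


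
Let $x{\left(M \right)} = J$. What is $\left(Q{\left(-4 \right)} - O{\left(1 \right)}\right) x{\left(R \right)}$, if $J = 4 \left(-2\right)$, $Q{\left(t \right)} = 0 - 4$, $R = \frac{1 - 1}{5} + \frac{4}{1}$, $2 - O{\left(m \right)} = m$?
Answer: $40$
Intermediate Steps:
$O{\left(m \right)} = 2 - m$
$R = 4$ ($R = \left(1 - 1\right) \frac{1}{5} + 4 \cdot 1 = 0 \cdot \frac{1}{5} + 4 = 0 + 4 = 4$)
$Q{\left(t \right)} = -4$ ($Q{\left(t \right)} = 0 - 4 = -4$)
$J = -8$
$x{\left(M \right)} = -8$
$\left(Q{\left(-4 \right)} - O{\left(1 \right)}\right) x{\left(R \right)} = \left(-4 - \left(2 - 1\right)\right) \left(-8\right) = \left(-4 - 1\right) \left(-8\right) = \left(-5\right) \left(-8\right) = 40$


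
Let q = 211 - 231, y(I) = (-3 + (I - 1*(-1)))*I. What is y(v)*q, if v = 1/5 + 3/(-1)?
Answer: -1344/5 ≈ -268.80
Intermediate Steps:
v = -14/5 (v = 1*(⅕) + 3*(-1) = ⅕ - 3 = -14/5 ≈ -2.8000)
y(I) = I*(-2 + I) (y(I) = (-3 + (I + 1))*I = (-3 + (1 + I))*I = (-2 + I)*I = I*(-2 + I))
q = -20
y(v)*q = -14*(-2 - 14/5)/5*(-20) = -14/5*(-24/5)*(-20) = (336/25)*(-20) = -1344/5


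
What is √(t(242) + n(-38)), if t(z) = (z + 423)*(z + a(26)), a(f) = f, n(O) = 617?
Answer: √178837 ≈ 422.89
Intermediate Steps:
t(z) = (26 + z)*(423 + z) (t(z) = (z + 423)*(z + 26) = (423 + z)*(26 + z) = (26 + z)*(423 + z))
√(t(242) + n(-38)) = √((10998 + 242² + 449*242) + 617) = √((10998 + 58564 + 108658) + 617) = √(178220 + 617) = √178837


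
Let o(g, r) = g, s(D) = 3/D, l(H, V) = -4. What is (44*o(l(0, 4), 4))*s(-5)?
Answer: 528/5 ≈ 105.60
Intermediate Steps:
(44*o(l(0, 4), 4))*s(-5) = (44*(-4))*(3/(-5)) = -528*(-1)/5 = -176*(-⅗) = 528/5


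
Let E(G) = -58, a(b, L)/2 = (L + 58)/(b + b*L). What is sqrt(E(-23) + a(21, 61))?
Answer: I*sqrt(500061)/93 ≈ 7.6038*I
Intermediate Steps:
a(b, L) = 2*(58 + L)/(b + L*b) (a(b, L) = 2*((L + 58)/(b + b*L)) = 2*((58 + L)/(b + L*b)) = 2*(58 + L)/(b + L*b))
sqrt(E(-23) + a(21, 61)) = sqrt(-58 + 2*(58 + 61)/(21*(1 + 61))) = sqrt(-58 + 2*(1/21)*119/62) = sqrt(-58 + 2*(1/21)*(1/62)*119) = sqrt(-58 + 17/93) = sqrt(-5377/93) = I*sqrt(500061)/93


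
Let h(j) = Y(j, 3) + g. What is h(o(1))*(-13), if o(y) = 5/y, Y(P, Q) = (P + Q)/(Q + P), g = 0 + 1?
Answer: -26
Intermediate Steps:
g = 1
Y(P, Q) = 1 (Y(P, Q) = (P + Q)/(P + Q) = 1)
h(j) = 2 (h(j) = 1 + 1 = 2)
h(o(1))*(-13) = 2*(-13) = -26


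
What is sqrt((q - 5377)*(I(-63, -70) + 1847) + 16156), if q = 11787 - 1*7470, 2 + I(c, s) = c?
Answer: 2*I*sqrt(468191) ≈ 1368.5*I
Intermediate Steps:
I(c, s) = -2 + c
q = 4317 (q = 11787 - 7470 = 4317)
sqrt((q - 5377)*(I(-63, -70) + 1847) + 16156) = sqrt((4317 - 5377)*((-2 - 63) + 1847) + 16156) = sqrt(-1060*(-65 + 1847) + 16156) = sqrt(-1060*1782 + 16156) = sqrt(-1888920 + 16156) = sqrt(-1872764) = 2*I*sqrt(468191)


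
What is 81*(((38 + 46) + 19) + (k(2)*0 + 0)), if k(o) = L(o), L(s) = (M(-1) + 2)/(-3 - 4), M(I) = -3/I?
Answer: 8343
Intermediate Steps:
L(s) = -5/7 (L(s) = (-3/(-1) + 2)/(-3 - 4) = (-3*(-1) + 2)/(-7) = (3 + 2)*(-1/7) = 5*(-1/7) = -5/7)
k(o) = -5/7
81*(((38 + 46) + 19) + (k(2)*0 + 0)) = 81*(((38 + 46) + 19) + (-5/7*0 + 0)) = 81*((84 + 19) + (0 + 0)) = 81*(103 + 0) = 81*103 = 8343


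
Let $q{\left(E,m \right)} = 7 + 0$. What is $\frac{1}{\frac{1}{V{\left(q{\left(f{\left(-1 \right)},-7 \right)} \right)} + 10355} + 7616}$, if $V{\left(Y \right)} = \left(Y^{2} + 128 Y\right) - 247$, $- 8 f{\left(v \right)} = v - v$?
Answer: $\frac{11053}{84179649} \approx 0.0001313$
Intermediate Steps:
$f{\left(v \right)} = 0$ ($f{\left(v \right)} = - \frac{v - v}{8} = \left(- \frac{1}{8}\right) 0 = 0$)
$q{\left(E,m \right)} = 7$
$V{\left(Y \right)} = -247 + Y^{2} + 128 Y$
$\frac{1}{\frac{1}{V{\left(q{\left(f{\left(-1 \right)},-7 \right)} \right)} + 10355} + 7616} = \frac{1}{\frac{1}{\left(-247 + 7^{2} + 128 \cdot 7\right) + 10355} + 7616} = \frac{1}{\frac{1}{\left(-247 + 49 + 896\right) + 10355} + 7616} = \frac{1}{\frac{1}{698 + 10355} + 7616} = \frac{1}{\frac{1}{11053} + 7616} = \frac{1}{\frac{84179649}{11053}} = \frac{11053}{84179649}$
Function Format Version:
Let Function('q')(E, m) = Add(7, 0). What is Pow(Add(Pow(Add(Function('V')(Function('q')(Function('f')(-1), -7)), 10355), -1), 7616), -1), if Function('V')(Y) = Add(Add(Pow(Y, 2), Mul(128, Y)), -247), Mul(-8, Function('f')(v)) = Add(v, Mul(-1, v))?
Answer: Rational(11053, 84179649) ≈ 0.00013130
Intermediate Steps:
Function('f')(v) = 0 (Function('f')(v) = Mul(Rational(-1, 8), Add(v, Mul(-1, v))) = Mul(Rational(-1, 8), 0) = 0)
Function('q')(E, m) = 7
Function('V')(Y) = Add(-247, Pow(Y, 2), Mul(128, Y))
Pow(Add(Pow(Add(Function('V')(Function('q')(Function('f')(-1), -7)), 10355), -1), 7616), -1) = Pow(Add(Pow(Add(Add(-247, Pow(7, 2), Mul(128, 7)), 10355), -1), 7616), -1) = Pow(Add(Pow(Add(Add(-247, 49, 896), 10355), -1), 7616), -1) = Pow(Add(Pow(Add(698, 10355), -1), 7616), -1) = Pow(Add(Pow(11053, -1), 7616), -1) = Pow(Add(Rational(1, 11053), 7616), -1) = Pow(Rational(84179649, 11053), -1) = Rational(11053, 84179649)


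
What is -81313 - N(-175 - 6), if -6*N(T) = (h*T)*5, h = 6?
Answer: -82218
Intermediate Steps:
N(T) = -5*T (N(T) = -6*T*5/6 = -5*T)
-81313 - N(-175 - 6) = -81313 - (-5)*(-175 - 6) = -81313 - (-5)*(-181) = -81313 - 1*905 = -81313 - 905 = -82218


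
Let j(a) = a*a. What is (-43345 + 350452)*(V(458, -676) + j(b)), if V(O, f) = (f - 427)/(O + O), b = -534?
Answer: 80216899042851/916 ≈ 8.7573e+10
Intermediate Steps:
j(a) = a²
V(O, f) = (-427 + f)/(2*O) (V(O, f) = (-427 + f)/((2*O)) = (-427 + f)*(1/(2*O)) = (-427 + f)/(2*O))
(-43345 + 350452)*(V(458, -676) + j(b)) = (-43345 + 350452)*((½)*(-427 - 676)/458 + (-534)²) = 307107*((½)*(1/458)*(-1103) + 285156) = 307107*(-1103/916 + 285156) = 307107*(261201793/916) = 80216899042851/916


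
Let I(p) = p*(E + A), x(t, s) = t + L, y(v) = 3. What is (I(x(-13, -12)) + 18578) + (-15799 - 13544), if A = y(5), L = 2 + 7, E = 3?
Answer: -10789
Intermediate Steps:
L = 9
A = 3
x(t, s) = 9 + t (x(t, s) = t + 9 = 9 + t)
I(p) = 6*p (I(p) = p*(3 + 3) = p*6 = 6*p)
(I(x(-13, -12)) + 18578) + (-15799 - 13544) = (6*(9 - 13) + 18578) + (-15799 - 13544) = (6*(-4) + 18578) - 29343 = (-24 + 18578) - 29343 = 18554 - 29343 = -10789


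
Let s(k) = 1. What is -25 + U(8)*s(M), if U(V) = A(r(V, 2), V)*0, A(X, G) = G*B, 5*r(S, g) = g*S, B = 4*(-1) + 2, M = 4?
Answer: -25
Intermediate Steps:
B = -2 (B = -4 + 2 = -2)
r(S, g) = S*g/5 (r(S, g) = (g*S)/5 = (S*g)/5 = S*g/5)
A(X, G) = -2*G (A(X, G) = G*(-2) = -2*G)
U(V) = 0 (U(V) = -2*V*0 = 0)
-25 + U(8)*s(M) = -25 + 0*1 = -25 + 0 = -25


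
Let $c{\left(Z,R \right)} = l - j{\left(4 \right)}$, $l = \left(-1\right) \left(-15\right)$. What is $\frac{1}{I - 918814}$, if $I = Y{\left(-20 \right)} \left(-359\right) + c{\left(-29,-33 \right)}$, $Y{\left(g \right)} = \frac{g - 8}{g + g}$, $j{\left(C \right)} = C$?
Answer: $- \frac{10}{9190543} \approx -1.0881 \cdot 10^{-6}$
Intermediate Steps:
$l = 15$
$c{\left(Z,R \right)} = 11$ ($c{\left(Z,R \right)} = 15 - 4 = 11$)
$Y{\left(g \right)} = \frac{-8 + g}{2 g}$
$I = - \frac{2403}{10}$ ($I = \frac{-8 - 20}{2 \left(-20\right)} \left(-359\right) + 11 = \frac{1}{2} \left(- \frac{1}{20}\right) \left(-28\right) \left(-359\right) + 11 = \frac{7}{10} \left(-359\right) + 11 = - \frac{2513}{10} + 11 = - \frac{2403}{10} \approx -240.3$)
$\frac{1}{I - 918814} = \frac{1}{- \frac{2403}{10} - 918814} = \frac{1}{- \frac{9190543}{10}} = - \frac{10}{9190543}$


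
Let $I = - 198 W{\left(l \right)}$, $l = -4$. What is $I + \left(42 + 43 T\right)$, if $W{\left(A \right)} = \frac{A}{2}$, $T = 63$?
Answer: $3147$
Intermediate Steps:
$W{\left(A \right)} = \frac{A}{2}$ ($W{\left(A \right)} = A \frac{1}{2} = \frac{A}{2}$)
$I = 396$ ($I = - 198 \cdot \frac{1}{2} \left(-4\right) = \left(-198\right) \left(-2\right) = 396$)
$I + \left(42 + 43 T\right) = 396 + \left(42 + 43 \cdot 63\right) = 396 + \left(42 + 2709\right) = 396 + 2751 = 3147$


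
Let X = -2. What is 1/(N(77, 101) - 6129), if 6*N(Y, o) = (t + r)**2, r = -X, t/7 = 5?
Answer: -6/35405 ≈ -0.00016947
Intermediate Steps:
t = 35 (t = 7*5 = 35)
r = 2 (r = -1*(-2) = 2)
N(Y, o) = 1369/6 (N(Y, o) = (35 + 2)**2/6 = (1/6)*37**2 = (1/6)*1369 = 1369/6)
1/(N(77, 101) - 6129) = 1/(1369/6 - 6129) = 1/(-35405/6) = -6/35405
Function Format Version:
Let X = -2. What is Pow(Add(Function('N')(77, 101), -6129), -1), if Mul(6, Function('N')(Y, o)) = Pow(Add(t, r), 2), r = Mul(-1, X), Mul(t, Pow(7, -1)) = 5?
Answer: Rational(-6, 35405) ≈ -0.00016947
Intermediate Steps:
t = 35 (t = Mul(7, 5) = 35)
r = 2 (r = Mul(-1, -2) = 2)
Function('N')(Y, o) = Rational(1369, 6) (Function('N')(Y, o) = Mul(Rational(1, 6), Pow(Add(35, 2), 2)) = Mul(Rational(1, 6), Pow(37, 2)) = Mul(Rational(1, 6), 1369) = Rational(1369, 6))
Pow(Add(Function('N')(77, 101), -6129), -1) = Pow(Add(Rational(1369, 6), -6129), -1) = Pow(Rational(-35405, 6), -1) = Rational(-6, 35405)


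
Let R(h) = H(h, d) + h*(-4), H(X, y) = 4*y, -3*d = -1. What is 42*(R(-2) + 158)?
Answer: 7028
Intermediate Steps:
d = ⅓ (d = -⅓*(-1) = ⅓ ≈ 0.33333)
R(h) = 4/3 - 4*h (R(h) = 4*(⅓) + h*(-4) = 4/3 - 4*h)
42*(R(-2) + 158) = 42*((4/3 - 4*(-2)) + 158) = 42*((4/3 + 8) + 158) = 42*(28/3 + 158) = 42*(502/3) = 7028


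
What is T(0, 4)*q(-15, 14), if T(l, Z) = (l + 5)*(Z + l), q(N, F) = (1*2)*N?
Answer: -600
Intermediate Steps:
q(N, F) = 2*N
T(l, Z) = (5 + l)*(Z + l)
T(0, 4)*q(-15, 14) = (0² + 5*4 + 5*0 + 4*0)*(2*(-15)) = (0 + 20 + 0 + 0)*(-30) = 20*(-30) = -600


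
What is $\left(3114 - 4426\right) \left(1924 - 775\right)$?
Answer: $-1507488$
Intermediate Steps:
$\left(3114 - 4426\right) \left(1924 - 775\right) = \left(-1312\right) 1149 = -1507488$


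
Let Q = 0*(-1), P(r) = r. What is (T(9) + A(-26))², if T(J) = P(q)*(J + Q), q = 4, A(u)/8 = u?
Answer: 29584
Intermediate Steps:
A(u) = 8*u
Q = 0
T(J) = 4*J (T(J) = 4*(J + 0) = 4*J)
(T(9) + A(-26))² = (4*9 + 8*(-26))² = (36 - 208)² = (-172)² = 29584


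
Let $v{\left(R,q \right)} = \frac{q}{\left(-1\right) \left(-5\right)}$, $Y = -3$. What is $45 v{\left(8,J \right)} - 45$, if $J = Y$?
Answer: $-72$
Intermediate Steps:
$J = -3$
$v{\left(R,q \right)} = \frac{q}{5}$
$45 v{\left(8,J \right)} - 45 = 45 \cdot \frac{1}{5} \left(-3\right) - 45 = 45 \left(- \frac{3}{5}\right) - 45 = -27 - 45 = -72$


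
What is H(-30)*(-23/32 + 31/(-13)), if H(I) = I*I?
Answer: -290475/104 ≈ -2793.0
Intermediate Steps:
H(I) = I²
H(-30)*(-23/32 + 31/(-13)) = (-30)²*(-23/32 + 31/(-13)) = 900*(-23*1/32 + 31*(-1/13)) = 900*(-23/32 - 31/13) = 900*(-1291/416) = -290475/104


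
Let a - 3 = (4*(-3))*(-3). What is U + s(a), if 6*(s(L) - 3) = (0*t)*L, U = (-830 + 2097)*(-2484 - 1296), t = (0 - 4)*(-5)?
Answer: -4789257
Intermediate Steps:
t = 20 (t = -4*(-5) = 20)
U = -4789260 (U = 1267*(-3780) = -4789260)
a = 39 (a = 3 + (4*(-3))*(-3) = 3 - 12*(-3) = 3 + 36 = 39)
s(L) = 3 (s(L) = 3 + ((0*20)*L)/6 = 3 + (0*L)/6 = 3 + (⅙)*0 = 3 + 0 = 3)
U + s(a) = -4789260 + 3 = -4789257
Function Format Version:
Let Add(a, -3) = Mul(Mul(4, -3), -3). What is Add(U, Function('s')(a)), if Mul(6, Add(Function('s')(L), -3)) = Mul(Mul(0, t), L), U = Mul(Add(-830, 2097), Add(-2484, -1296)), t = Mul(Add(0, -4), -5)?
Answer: -4789257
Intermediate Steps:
t = 20 (t = Mul(-4, -5) = 20)
U = -4789260 (U = Mul(1267, -3780) = -4789260)
a = 39 (a = Add(3, Mul(Mul(4, -3), -3)) = Add(3, Mul(-12, -3)) = Add(3, 36) = 39)
Function('s')(L) = 3 (Function('s')(L) = Add(3, Mul(Rational(1, 6), Mul(Mul(0, 20), L))) = Add(3, Mul(Rational(1, 6), Mul(0, L))) = Add(3, Mul(Rational(1, 6), 0)) = Add(3, 0) = 3)
Add(U, Function('s')(a)) = Add(-4789260, 3) = -4789257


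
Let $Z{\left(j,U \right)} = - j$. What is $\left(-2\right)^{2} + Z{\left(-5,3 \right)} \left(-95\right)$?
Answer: $-471$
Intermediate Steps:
$\left(-2\right)^{2} + Z{\left(-5,3 \right)} \left(-95\right) = \left(-2\right)^{2} + \left(-1\right) \left(-5\right) \left(-95\right) = 4 + 5 \left(-95\right) = 4 - 475 = -471$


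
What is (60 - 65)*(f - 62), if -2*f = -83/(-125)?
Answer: 15583/50 ≈ 311.66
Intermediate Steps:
f = -83/250 (f = -(-83)/(2*(-125)) = -(-83)*(-1)/(2*125) = -½*83/125 = -83/250 ≈ -0.33200)
(60 - 65)*(f - 62) = (60 - 65)*(-83/250 - 62) = -5*(-15583/250) = 15583/50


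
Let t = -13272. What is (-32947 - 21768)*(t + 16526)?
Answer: -178042610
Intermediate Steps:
(-32947 - 21768)*(t + 16526) = (-32947 - 21768)*(-13272 + 16526) = -54715*3254 = -178042610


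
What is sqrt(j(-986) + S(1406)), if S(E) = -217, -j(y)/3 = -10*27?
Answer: sqrt(593) ≈ 24.352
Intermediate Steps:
j(y) = 810 (j(y) = -(-30)*27 = -3*(-270) = 810)
sqrt(j(-986) + S(1406)) = sqrt(810 - 217) = sqrt(593)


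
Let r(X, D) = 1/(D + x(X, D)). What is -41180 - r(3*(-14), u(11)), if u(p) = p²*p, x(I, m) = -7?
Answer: -54522321/1324 ≈ -41180.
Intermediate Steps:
u(p) = p³
r(X, D) = 1/(-7 + D) (r(X, D) = 1/(D - 7) = 1/(-7 + D))
-41180 - r(3*(-14), u(11)) = -41180 - 1/(-7 + 11³) = -41180 - 1/(-7 + 1331) = -41180 - 1/1324 = -54522321/1324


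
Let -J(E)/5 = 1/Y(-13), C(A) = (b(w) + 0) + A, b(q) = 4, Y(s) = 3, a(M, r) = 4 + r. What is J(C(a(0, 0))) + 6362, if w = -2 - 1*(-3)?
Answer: 19081/3 ≈ 6360.3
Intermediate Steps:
w = 1 (w = -2 + 3 = 1)
C(A) = 4 + A (C(A) = (4 + 0) + A = 4 + A)
J(E) = -5/3
J(C(a(0, 0))) + 6362 = -5/3 + 6362 = 19081/3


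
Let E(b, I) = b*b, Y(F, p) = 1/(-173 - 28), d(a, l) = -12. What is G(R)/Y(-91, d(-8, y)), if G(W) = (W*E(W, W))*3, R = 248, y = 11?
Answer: -9197554176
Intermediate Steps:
Y(F, p) = -1/201 (Y(F, p) = 1/(-201) = -1/201)
E(b, I) = b²
G(W) = 3*W³ (G(W) = (W*W²)*3 = W³*3 = 3*W³)
G(R)/Y(-91, d(-8, y)) = (3*248³)/(-1/201) = (3*15252992)*(-201) = 45758976*(-201) = -9197554176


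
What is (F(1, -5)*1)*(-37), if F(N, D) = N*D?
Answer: 185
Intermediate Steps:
F(N, D) = D*N
(F(1, -5)*1)*(-37) = (-5*1*1)*(-37) = -5*1*(-37) = -5*(-37) = 185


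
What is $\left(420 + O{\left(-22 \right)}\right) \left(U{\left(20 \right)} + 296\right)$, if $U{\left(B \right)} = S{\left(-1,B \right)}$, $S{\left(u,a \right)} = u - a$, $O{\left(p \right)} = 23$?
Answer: $121825$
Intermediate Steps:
$U{\left(B \right)} = -1 - B$
$\left(420 + O{\left(-22 \right)}\right) \left(U{\left(20 \right)} + 296\right) = \left(420 + 23\right) \left(\left(-1 - 20\right) + 296\right) = 443 \left(\left(-1 - 20\right) + 296\right) = 443 \left(-21 + 296\right) = 443 \cdot 275 = 121825$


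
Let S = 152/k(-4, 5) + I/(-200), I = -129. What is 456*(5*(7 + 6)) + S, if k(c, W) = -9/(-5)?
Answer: 53505161/1800 ≈ 29725.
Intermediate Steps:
k(c, W) = 9/5 (k(c, W) = -9*(-⅕) = 9/5)
S = 153161/1800 (S = 152/(9/5) - 129/(-200) = 152*(5/9) - 129*(-1/200) = 760/9 + 129/200 = 153161/1800 ≈ 85.089)
456*(5*(7 + 6)) + S = 456*(5*(7 + 6)) + 153161/1800 = 456*(5*13) + 153161/1800 = 456*65 + 153161/1800 = 29640 + 153161/1800 = 53505161/1800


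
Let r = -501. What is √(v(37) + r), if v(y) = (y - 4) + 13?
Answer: I*√455 ≈ 21.331*I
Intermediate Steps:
v(y) = 9 + y (v(y) = (-4 + y) + 13 = 9 + y)
√(v(37) + r) = √((9 + 37) - 501) = √(46 - 501) = √(-455) = I*√455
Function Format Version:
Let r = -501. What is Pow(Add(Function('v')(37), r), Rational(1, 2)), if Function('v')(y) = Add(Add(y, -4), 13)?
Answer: Mul(I, Pow(455, Rational(1, 2))) ≈ Mul(21.331, I)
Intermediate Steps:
Function('v')(y) = Add(9, y) (Function('v')(y) = Add(Add(-4, y), 13) = Add(9, y))
Pow(Add(Function('v')(37), r), Rational(1, 2)) = Pow(Add(Add(9, 37), -501), Rational(1, 2)) = Pow(Add(46, -501), Rational(1, 2)) = Pow(-455, Rational(1, 2)) = Mul(I, Pow(455, Rational(1, 2)))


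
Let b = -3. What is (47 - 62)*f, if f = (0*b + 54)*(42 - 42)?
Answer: 0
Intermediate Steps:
f = 0 (f = (0*(-3) + 54)*(42 - 42) = (0 + 54)*0 = 54*0 = 0)
(47 - 62)*f = (47 - 62)*0 = -15*0 = 0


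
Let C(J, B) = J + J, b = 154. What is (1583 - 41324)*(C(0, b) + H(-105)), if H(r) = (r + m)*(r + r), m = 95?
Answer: -83456100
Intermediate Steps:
C(J, B) = 2*J
H(r) = 2*r*(95 + r) (H(r) = (r + 95)*(r + r) = (95 + r)*(2*r) = 2*r*(95 + r))
(1583 - 41324)*(C(0, b) + H(-105)) = (1583 - 41324)*(2*0 + 2*(-105)*(95 - 105)) = -39741*(0 + 2*(-105)*(-10)) = -39741*(0 + 2100) = -39741*2100 = -83456100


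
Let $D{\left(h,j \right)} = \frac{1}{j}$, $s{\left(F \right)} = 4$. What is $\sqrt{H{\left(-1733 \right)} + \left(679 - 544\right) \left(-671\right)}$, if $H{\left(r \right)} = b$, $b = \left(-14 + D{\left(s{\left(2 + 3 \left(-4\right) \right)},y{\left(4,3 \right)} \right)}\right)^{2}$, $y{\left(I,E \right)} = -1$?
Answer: $6 i \sqrt{2510} \approx 300.6 i$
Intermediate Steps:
$b = 225$ ($b = \left(-14 + \frac{1}{-1}\right)^{2} = \left(-14 - 1\right)^{2} = \left(-15\right)^{2} = 225$)
$H{\left(r \right)} = 225$
$\sqrt{H{\left(-1733 \right)} + \left(679 - 544\right) \left(-671\right)} = \sqrt{225 + \left(679 - 544\right) \left(-671\right)} = \sqrt{225 + 135 \left(-671\right)} = \sqrt{225 - 90585} = \sqrt{-90360} = 6 i \sqrt{2510}$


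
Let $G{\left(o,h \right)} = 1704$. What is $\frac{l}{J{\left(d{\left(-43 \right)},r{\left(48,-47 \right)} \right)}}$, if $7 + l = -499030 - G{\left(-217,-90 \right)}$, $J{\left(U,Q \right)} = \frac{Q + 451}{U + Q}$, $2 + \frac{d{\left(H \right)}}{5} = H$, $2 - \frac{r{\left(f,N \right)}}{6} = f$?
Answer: $\frac{250871241}{175} \approx 1.4336 \cdot 10^{6}$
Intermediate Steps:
$r{\left(f,N \right)} = 12 - 6 f$
$d{\left(H \right)} = -10 + 5 H$
$J{\left(U,Q \right)} = \frac{451 + Q}{Q + U}$
$l = -500741$ ($l = -7 - 500734 = -500741$)
$\frac{l}{J{\left(d{\left(-43 \right)},r{\left(48,-47 \right)} \right)}} = - \frac{500741}{\frac{1}{\left(12 - 288\right) + \left(-10 + 5 \left(-43\right)\right)} \left(451 + \left(12 - 288\right)\right)} = - \frac{500741}{\frac{1}{\left(12 - 288\right) - 225} \left(451 + \left(12 - 288\right)\right)} = - \frac{500741}{\frac{1}{-276 - 225} \left(451 - 276\right)} = - \frac{500741}{\frac{1}{-501} \cdot 175} = - \frac{500741}{\left(- \frac{1}{501}\right) 175} = - \frac{500741}{- \frac{175}{501}} = \left(-500741\right) \left(- \frac{501}{175}\right) = \frac{250871241}{175}$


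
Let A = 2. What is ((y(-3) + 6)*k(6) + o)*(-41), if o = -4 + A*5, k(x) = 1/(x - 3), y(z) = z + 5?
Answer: -1066/3 ≈ -355.33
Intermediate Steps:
y(z) = 5 + z
k(x) = 1/(-3 + x)
o = 6 (o = -4 + 2*5 = -4 + 10 = 6)
((y(-3) + 6)*k(6) + o)*(-41) = (((5 - 3) + 6)/(-3 + 6) + 6)*(-41) = ((2 + 6)/3 + 6)*(-41) = (8*(⅓) + 6)*(-41) = (8/3 + 6)*(-41) = (26/3)*(-41) = -1066/3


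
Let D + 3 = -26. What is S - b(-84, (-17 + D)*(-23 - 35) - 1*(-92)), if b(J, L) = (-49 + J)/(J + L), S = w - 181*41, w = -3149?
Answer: -28285187/2676 ≈ -10570.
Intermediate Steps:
D = -29 (D = -3 - 26 = -29)
S = -10570 (S = -3149 - 181*41 = -3149 - 7421 = -10570)
b(J, L) = (-49 + J)/(J + L)
S - b(-84, (-17 + D)*(-23 - 35) - 1*(-92)) = -10570 - (-49 - 84)/(-84 + ((-17 - 29)*(-23 - 35) - 1*(-92))) = -10570 - (-133)/(-84 + (-46*(-58) + 92)) = -10570 - (-133)/(-84 + (2668 + 92)) = -10570 - (-133)/(-84 + 2760) = -10570 - (-133)/2676 = -10570 - 1*(-133/2676) = -10570 + 133/2676 = -28285187/2676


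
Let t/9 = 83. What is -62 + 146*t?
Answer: 109000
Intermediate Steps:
t = 747 (t = 9*83 = 747)
-62 + 146*t = -62 + 146*747 = -62 + 109062 = 109000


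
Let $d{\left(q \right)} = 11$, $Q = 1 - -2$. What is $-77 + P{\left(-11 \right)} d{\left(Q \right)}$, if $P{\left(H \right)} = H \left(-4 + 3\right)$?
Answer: $44$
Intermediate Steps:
$Q = 3$ ($Q = 1 + 2 = 3$)
$P{\left(H \right)} = - H$ ($P{\left(H \right)} = H \left(-1\right) = - H$)
$-77 + P{\left(-11 \right)} d{\left(Q \right)} = -77 + \left(-1\right) \left(-11\right) 11 = -77 + 11 \cdot 11 = -77 + 121 = 44$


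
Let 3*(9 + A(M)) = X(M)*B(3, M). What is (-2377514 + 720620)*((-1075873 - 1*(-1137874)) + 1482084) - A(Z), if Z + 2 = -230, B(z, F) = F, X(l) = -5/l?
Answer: -7675155515938/3 ≈ -2.5584e+12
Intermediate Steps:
Z = -232 (Z = -2 - 230 = -232)
A(M) = -32/3 (A(M) = -9 + ((-5/M)*M)/3 = -9 + (1/3)*(-5) = -9 - 5/3 = -32/3)
(-2377514 + 720620)*((-1075873 - 1*(-1137874)) + 1482084) - A(Z) = (-2377514 + 720620)*((-1075873 - 1*(-1137874)) + 1482084) - 1*(-32/3) = -1656894*((-1075873 + 1137874) + 1482084) + 32/3 = -1656894*(62001 + 1482084) + 32/3 = -1656894*1544085 + 32/3 = -2558385171990 + 32/3 = -7675155515938/3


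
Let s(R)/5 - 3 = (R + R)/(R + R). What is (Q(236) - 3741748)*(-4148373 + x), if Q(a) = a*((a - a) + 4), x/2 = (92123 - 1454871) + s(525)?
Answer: 25713647018516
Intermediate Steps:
s(R) = 20 (s(R) = 15 + 5*((R + R)/(R + R)) = 15 + 5*((2*R)/((2*R))) = 15 + 5*((2*R)*(1/(2*R))) = 15 + 5*1 = 15 + 5 = 20)
x = -2725456 (x = 2*((92123 - 1454871) + 20) = 2*(-1362748 + 20) = 2*(-1362728) = -2725456)
Q(a) = 4*a (Q(a) = a*(0 + 4) = a*4 = 4*a)
(Q(236) - 3741748)*(-4148373 + x) = (4*236 - 3741748)*(-4148373 - 2725456) = (944 - 3741748)*(-6873829) = -3740804*(-6873829) = 25713647018516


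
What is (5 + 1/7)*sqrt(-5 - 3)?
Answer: 72*I*sqrt(2)/7 ≈ 14.546*I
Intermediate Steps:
(5 + 1/7)*sqrt(-5 - 3) = (5 + 1/7)*sqrt(-8) = 36*(2*I*sqrt(2))/7 = 72*I*sqrt(2)/7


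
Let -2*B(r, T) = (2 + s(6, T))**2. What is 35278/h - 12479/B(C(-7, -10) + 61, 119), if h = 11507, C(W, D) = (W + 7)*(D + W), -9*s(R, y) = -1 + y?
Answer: 11807654093/57535000 ≈ 205.23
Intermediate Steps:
s(R, y) = 1/9 - y/9 (s(R, y) = -(-1 + y)/9 = 1/9 - y/9)
C(W, D) = (7 + W)*(D + W)
B(r, T) = -(19/9 - T/9)**2/2 (B(r, T) = -(2 + (1/9 - T/9))**2/2 = -(19/9 - T/9)**2/2)
35278/h - 12479/B(C(-7, -10) + 61, 119) = 35278/11507 - 12479*(-162/(-19 + 119)**2) = 35278*(1/11507) - 12479/((-1/162*100**2)) = 35278/11507 - 12479/((-1/162*10000)) = 35278/11507 - 12479/(-5000/81) = 35278/11507 - 12479*(-81/5000) = 35278/11507 + 1010799/5000 = 11807654093/57535000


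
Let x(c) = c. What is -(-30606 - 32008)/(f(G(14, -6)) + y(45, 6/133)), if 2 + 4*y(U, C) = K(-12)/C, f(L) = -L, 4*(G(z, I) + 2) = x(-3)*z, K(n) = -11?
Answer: -1502736/1175 ≈ -1278.9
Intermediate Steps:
G(z, I) = -2 - 3*z/4 (G(z, I) = -2 + (-3*z)/4 = -2 - 3*z/4)
y(U, C) = -½ - 11/(4*C) (y(U, C) = -½ + (-11/C)/4 = -½ - 11/(4*C))
-(-30606 - 32008)/(f(G(14, -6)) + y(45, 6/133)) = -(-30606 - 32008)/(-(-2 - ¾*14) + (-11 - 12/133)/(4*((6/133)))) = -(-62614)/(-(-2 - 21/2) + (-11 - 12/133)/(4*((6*(1/133))))) = -(-62614)/(-1*(-25/2) + (-11 - 2*6/133)/(4*(6/133))) = -(-62614)/(25/2 + (¼)*(133/6)*(-11 - 12/133)) = -(-62614)/(25/2 + (¼)*(133/6)*(-1475/133)) = -(-62614)/(25/2 - 1475/24) = -(-62614)/(-1175/24) = -(-62614)*(-24)/1175 = -1*1502736/1175 = -1502736/1175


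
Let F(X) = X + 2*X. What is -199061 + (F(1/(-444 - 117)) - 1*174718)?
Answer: -69896674/187 ≈ -3.7378e+5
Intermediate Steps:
F(X) = 3*X
-199061 + (F(1/(-444 - 117)) - 1*174718) = -199061 + (3/(-444 - 117) - 1*174718) = -199061 + (3/(-561) - 174718) = -199061 + (3*(-1/561) - 174718) = -199061 + (-1/187 - 174718) = -199061 - 32672267/187 = -69896674/187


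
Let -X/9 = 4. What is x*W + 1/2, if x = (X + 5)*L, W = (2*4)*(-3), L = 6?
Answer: 8929/2 ≈ 4464.5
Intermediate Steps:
X = -36 (X = -9*4 = -36)
W = -24 (W = 8*(-3) = -24)
x = -186 (x = (-36 + 5)*6 = -31*6 = -186)
x*W + 1/2 = -186*(-24) + 1/2 = 4464 + 1/2 = 8929/2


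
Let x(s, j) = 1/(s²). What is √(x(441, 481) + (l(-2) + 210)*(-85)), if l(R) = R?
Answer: I*√3438424079/441 ≈ 132.97*I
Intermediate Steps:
x(s, j) = s⁻²
√(x(441, 481) + (l(-2) + 210)*(-85)) = √(441⁻² + (-2 + 210)*(-85)) = √(1/194481 + 208*(-85)) = √(1/194481 - 17680) = √(-3438424079/194481) = I*√3438424079/441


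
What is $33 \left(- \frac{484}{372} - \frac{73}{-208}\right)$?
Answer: $- \frac{202169}{6448} \approx -31.354$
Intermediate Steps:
$33 \left(- \frac{484}{372} - \frac{73}{-208}\right) = 33 \left(\left(-484\right) \frac{1}{372} - - \frac{73}{208}\right) = 33 \left(- \frac{121}{93} + \frac{73}{208}\right) = 33 \left(- \frac{18379}{19344}\right) = - \frac{202169}{6448}$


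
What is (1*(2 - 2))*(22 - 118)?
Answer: 0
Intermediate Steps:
(1*(2 - 2))*(22 - 118) = (1*0)*(-96) = 0*(-96) = 0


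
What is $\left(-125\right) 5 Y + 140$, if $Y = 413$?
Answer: $-257985$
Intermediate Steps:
$\left(-125\right) 5 Y + 140 = \left(-125\right) 5 \cdot 413 + 140 = \left(-625\right) 413 + 140 = -258125 + 140 = -257985$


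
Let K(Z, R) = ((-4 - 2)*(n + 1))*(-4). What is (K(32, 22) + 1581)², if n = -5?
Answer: 2205225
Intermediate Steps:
K(Z, R) = -96 (K(Z, R) = ((-4 - 2)*(-5 + 1))*(-4) = -6*(-4)*(-4) = 24*(-4) = -96)
(K(32, 22) + 1581)² = (-96 + 1581)² = 1485² = 2205225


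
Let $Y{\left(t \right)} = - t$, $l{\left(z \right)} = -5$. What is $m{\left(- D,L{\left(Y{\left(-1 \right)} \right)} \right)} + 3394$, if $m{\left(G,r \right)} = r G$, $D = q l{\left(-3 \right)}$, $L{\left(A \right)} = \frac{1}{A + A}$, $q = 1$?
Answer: $\frac{6793}{2} \approx 3396.5$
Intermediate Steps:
$L{\left(A \right)} = \frac{1}{2 A}$
$D = -5$ ($D = 1 \left(-5\right) = -5$)
$m{\left(G,r \right)} = G r$
$m{\left(- D,L{\left(Y{\left(-1 \right)} \right)} \right)} + 3394 = \left(-1\right) \left(-5\right) \frac{1}{2 \left(\left(-1\right) \left(-1\right)\right)} + 3394 = 5 \frac{1}{2 \cdot 1} + 3394 = 5 \cdot \frac{1}{2} \cdot 1 + 3394 = 5 \cdot \frac{1}{2} + 3394 = \frac{5}{2} + 3394 = \frac{6793}{2}$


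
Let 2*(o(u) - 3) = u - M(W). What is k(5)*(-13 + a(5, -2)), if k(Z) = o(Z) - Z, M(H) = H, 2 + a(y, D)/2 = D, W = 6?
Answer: 105/2 ≈ 52.500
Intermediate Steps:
a(y, D) = -4 + 2*D
o(u) = u/2 (o(u) = 3 + (u - 1*6)/2 = 3 + (u - 6)/2 = 3 + (-6 + u)/2 = 3 + (-3 + u/2) = u/2)
k(Z) = -Z/2 (k(Z) = Z/2 - Z = -Z/2)
k(5)*(-13 + a(5, -2)) = (-1/2*5)*(-13 + (-4 + 2*(-2))) = -5*(-13 + (-4 - 4))/2 = -5*(-13 - 8)/2 = -5/2*(-21) = 105/2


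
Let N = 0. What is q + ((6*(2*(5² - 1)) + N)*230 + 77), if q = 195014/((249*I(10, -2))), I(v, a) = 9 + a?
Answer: 115785545/1743 ≈ 66429.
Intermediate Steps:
q = 195014/1743 (q = 195014/((249*(9 - 2))) = 195014/((249*7)) = 195014/1743 ≈ 111.88)
q + ((6*(2*(5² - 1)) + N)*230 + 77) = 195014/1743 + ((6*(2*(5² - 1)) + 0)*230 + 77) = 195014/1743 + ((6*(2*(25 - 1)) + 0)*230 + 77) = 195014/1743 + ((6*(2*24) + 0)*230 + 77) = 195014/1743 + ((6*48 + 0)*230 + 77) = 195014/1743 + ((288 + 0)*230 + 77) = 195014/1743 + (288*230 + 77) = 195014/1743 + (66240 + 77) = 195014/1743 + 66317 = 115785545/1743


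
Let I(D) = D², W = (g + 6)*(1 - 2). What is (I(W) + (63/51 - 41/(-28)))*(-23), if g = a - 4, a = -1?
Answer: -40503/476 ≈ -85.090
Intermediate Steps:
g = -5 (g = -1 - 4 = -5)
W = -1 (W = (-5 + 6)*(1 - 2) = 1*(-1) = -1)
(I(W) + (63/51 - 41/(-28)))*(-23) = ((-1)² + (63/51 - 41/(-28)))*(-23) = (1 + (63*(1/51) - 41*(-1/28)))*(-23) = (1 + (21/17 + 41/28))*(-23) = (1 + 1285/476)*(-23) = (1761/476)*(-23) = -40503/476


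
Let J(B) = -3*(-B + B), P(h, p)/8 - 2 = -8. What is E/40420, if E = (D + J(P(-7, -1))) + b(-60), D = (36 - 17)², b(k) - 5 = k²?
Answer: 1983/20210 ≈ 0.098120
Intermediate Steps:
b(k) = 5 + k²
P(h, p) = -48 (P(h, p) = 16 + 8*(-8) = 16 - 64 = -48)
J(B) = 0 (J(B) = -3*0 = 0)
D = 361 (D = 19² = 361)
E = 3966 (E = (361 + 0) + (5 + (-60)²) = 361 + (5 + 3600) = 361 + 3605 = 3966)
E/40420 = 3966/40420 = 3966*(1/40420) = 1983/20210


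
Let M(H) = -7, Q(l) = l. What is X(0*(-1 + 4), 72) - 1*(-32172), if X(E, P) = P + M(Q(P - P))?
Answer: 32237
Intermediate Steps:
X(E, P) = -7 + P (X(E, P) = P - 7 = -7 + P)
X(0*(-1 + 4), 72) - 1*(-32172) = (-7 + 72) - 1*(-32172) = 65 + 32172 = 32237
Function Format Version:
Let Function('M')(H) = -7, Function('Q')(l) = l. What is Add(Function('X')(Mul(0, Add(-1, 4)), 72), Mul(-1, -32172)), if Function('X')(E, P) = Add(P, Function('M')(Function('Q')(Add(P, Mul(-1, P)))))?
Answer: 32237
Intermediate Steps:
Function('X')(E, P) = Add(-7, P) (Function('X')(E, P) = Add(P, -7) = Add(-7, P))
Add(Function('X')(Mul(0, Add(-1, 4)), 72), Mul(-1, -32172)) = Add(Add(-7, 72), Mul(-1, -32172)) = Add(65, 32172) = 32237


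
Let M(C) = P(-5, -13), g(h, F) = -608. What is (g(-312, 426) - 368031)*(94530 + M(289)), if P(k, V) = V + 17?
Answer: -34848919226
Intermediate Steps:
P(k, V) = 17 + V
M(C) = 4 (M(C) = 17 - 13 = 4)
(g(-312, 426) - 368031)*(94530 + M(289)) = (-608 - 368031)*(94530 + 4) = -368639*94534 = -34848919226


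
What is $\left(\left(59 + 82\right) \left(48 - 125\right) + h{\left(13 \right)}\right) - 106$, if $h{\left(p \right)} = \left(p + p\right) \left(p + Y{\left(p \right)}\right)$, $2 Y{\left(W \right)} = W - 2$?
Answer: $-10482$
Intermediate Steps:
$Y{\left(W \right)} = -1 + \frac{W}{2}$ ($Y{\left(W \right)} = \frac{W - 2}{2} = \frac{-2 + W}{2} = -1 + \frac{W}{2}$)
$h{\left(p \right)} = 2 p \left(-1 + \frac{3 p}{2}\right)$ ($h{\left(p \right)} = \left(p + p\right) \left(p + \left(-1 + \frac{p}{2}\right)\right) = 2 p \left(-1 + \frac{3 p}{2}\right)$)
$\left(\left(59 + 82\right) \left(48 - 125\right) + h{\left(13 \right)}\right) - 106 = \left(\left(59 + 82\right) \left(48 - 125\right) + 13 \left(-2 + 3 \cdot 13\right)\right) - 106 = \left(141 \left(-77\right) + 13 \left(-2 + 39\right)\right) - 106 = \left(-10857 + 13 \cdot 37\right) - 106 = \left(-10857 + 481\right) - 106 = -10376 - 106 = -10482$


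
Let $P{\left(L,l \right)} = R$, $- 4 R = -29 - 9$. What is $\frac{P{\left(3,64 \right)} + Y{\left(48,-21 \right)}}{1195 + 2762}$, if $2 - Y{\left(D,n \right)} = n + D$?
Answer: $- \frac{31}{7914} \approx -0.0039171$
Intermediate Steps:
$Y{\left(D,n \right)} = 2 - D - n$ ($Y{\left(D,n \right)} = 2 - \left(n + D\right) = 2 - \left(D + n\right) = 2 - D - n$)
$R = \frac{19}{2}$ ($R = - \frac{-29 - 9}{4} = \left(- \frac{1}{4}\right) \left(-38\right) = \frac{19}{2} \approx 9.5$)
$P{\left(L,l \right)} = \frac{19}{2}$
$\frac{P{\left(3,64 \right)} + Y{\left(48,-21 \right)}}{1195 + 2762} = \frac{\frac{19}{2} - 25}{1195 + 2762} = \frac{\frac{19}{2} + \left(2 - 48 + 21\right)}{3957} = \left(\frac{19}{2} - 25\right) \frac{1}{3957} = \left(- \frac{31}{2}\right) \frac{1}{3957} = - \frac{31}{7914}$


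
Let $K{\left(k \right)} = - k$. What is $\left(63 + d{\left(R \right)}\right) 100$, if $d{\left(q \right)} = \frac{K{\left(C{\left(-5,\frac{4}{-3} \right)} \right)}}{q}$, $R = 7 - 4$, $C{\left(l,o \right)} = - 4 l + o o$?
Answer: $\frac{150500}{27} \approx 5574.1$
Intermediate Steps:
$C{\left(l,o \right)} = o^{2} - 4 l$ ($C{\left(l,o \right)} = - 4 l + o^{2} = o^{2} - 4 l$)
$R = 3$ ($R = 7 - 4 = 3$)
$d{\left(q \right)} = - \frac{196}{9 q}$ ($d{\left(q \right)} = \frac{\left(-1\right) \left(\left(\frac{4}{-3}\right)^{2} - -20\right)}{q} = \frac{\left(-1\right) \left(\left(4 \left(- \frac{1}{3}\right)\right)^{2} + 20\right)}{q} = \frac{\left(-1\right) \left(\left(- \frac{4}{3}\right)^{2} + 20\right)}{q} = \frac{\left(-1\right) \left(\frac{16}{9} + 20\right)}{q} = \frac{\left(-1\right) \frac{196}{9}}{q} = - \frac{196}{9 q}$)
$\left(63 + d{\left(R \right)}\right) 100 = \left(63 - \frac{196}{9 \cdot 3}\right) 100 = \left(63 - \frac{196}{27}\right) 100 = \frac{1505}{27} \cdot 100 = \frac{150500}{27}$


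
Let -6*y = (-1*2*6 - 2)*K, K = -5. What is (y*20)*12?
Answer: -2800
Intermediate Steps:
y = -35/3 (y = -(-1*2*6 - 2)*(-5)/6 = -(-2*6 - 2)*(-5)/6 = -(-12 - 2)*(-5)/6 = -(-7)*(-5)/3 = -⅙*70 = -35/3 ≈ -11.667)
(y*20)*12 = -35/3*20*12 = -700/3*12 = -2800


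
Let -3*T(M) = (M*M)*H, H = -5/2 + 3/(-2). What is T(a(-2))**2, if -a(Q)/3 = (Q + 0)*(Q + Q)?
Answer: 589824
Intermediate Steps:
a(Q) = -6*Q**2 (a(Q) = -3*(Q + 0)*(Q + Q) = -3*Q*2*Q = -6*Q**2)
H = -4 (H = -5*1/2 + 3*(-1/2) = -5/2 - 3/2 = -4)
T(M) = 4*M**2/3 (T(M) = -M*M*(-4)/3 = -M**2*(-4)/3 = -(-4)*M**2/3 = 4*M**2/3)
T(a(-2))**2 = (4*(-6*(-2)**2)**2/3)**2 = (4*(-6*4)**2/3)**2 = ((4/3)*(-24)**2)**2 = ((4/3)*576)**2 = 768**2 = 589824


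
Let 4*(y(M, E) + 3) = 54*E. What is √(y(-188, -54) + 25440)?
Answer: 2*√6177 ≈ 157.19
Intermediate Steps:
y(M, E) = -3 + 27*E/2 (y(M, E) = -3 + (54*E)/4 = -3 + 27*E/2)
√(y(-188, -54) + 25440) = √((-3 + (27/2)*(-54)) + 25440) = √((-3 - 729) + 25440) = √(-732 + 25440) = √24708 = 2*√6177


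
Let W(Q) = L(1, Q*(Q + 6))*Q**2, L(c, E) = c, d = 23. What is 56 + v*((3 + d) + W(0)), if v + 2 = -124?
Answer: -3220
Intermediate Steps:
v = -126 (v = -2 - 124 = -126)
W(Q) = Q**2 (W(Q) = 1*Q**2 = Q**2)
56 + v*((3 + d) + W(0)) = 56 - 126*((3 + 23) + 0**2) = 56 - 126*(26 + 0) = 56 - 126*26 = 56 - 3276 = -3220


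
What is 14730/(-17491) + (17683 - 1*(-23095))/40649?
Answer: 114488228/710991659 ≈ 0.16103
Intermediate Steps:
14730/(-17491) + (17683 - 1*(-23095))/40649 = 14730*(-1/17491) + (17683 + 23095)*(1/40649) = -14730/17491 + 40778*(1/40649) = -14730/17491 + 40778/40649 = 114488228/710991659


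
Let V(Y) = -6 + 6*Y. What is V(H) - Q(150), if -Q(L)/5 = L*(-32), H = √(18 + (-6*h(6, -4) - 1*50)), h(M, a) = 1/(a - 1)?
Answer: -24006 + 6*I*√770/5 ≈ -24006.0 + 33.299*I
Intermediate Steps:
h(M, a) = 1/(-1 + a)
H = I*√770/5 (H = √(18 + (-6/(-1 - 4) - 1*50)) = √(18 + (-6/(-5) - 50)) = √(18 + (-6*(-⅕) - 50)) = √(18 + (6/5 - 50)) = √(18 - 244/5) = √(-154/5) = I*√770/5 ≈ 5.5498*I)
Q(L) = 160*L (Q(L) = -5*L*(-32) = -(-160)*L = 160*L)
V(H) - Q(150) = (-6 + 6*(I*√770/5)) - 160*150 = (-6 + 6*I*√770/5) - 1*24000 = (-6 + 6*I*√770/5) - 24000 = -24006 + 6*I*√770/5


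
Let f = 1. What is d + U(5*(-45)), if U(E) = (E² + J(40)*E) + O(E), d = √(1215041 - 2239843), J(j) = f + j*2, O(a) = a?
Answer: 32175 + I*√1024802 ≈ 32175.0 + 1012.3*I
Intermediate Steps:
J(j) = 1 + 2*j (J(j) = 1 + j*2 = 1 + 2*j)
d = I*√1024802 (d = √(-1024802) = I*√1024802 ≈ 1012.3*I)
U(E) = E² + 82*E (U(E) = (E² + (1 + 2*40)*E) + E = (E² + (1 + 80)*E) + E = (E² + 81*E) + E = E² + 82*E)
d + U(5*(-45)) = I*√1024802 + (5*(-45))*(82 + 5*(-45)) = I*√1024802 - 225*(82 - 225) = I*√1024802 - 225*(-143) = I*√1024802 + 32175 = 32175 + I*√1024802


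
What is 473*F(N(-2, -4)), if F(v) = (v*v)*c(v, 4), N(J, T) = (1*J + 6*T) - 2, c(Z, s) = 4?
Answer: 1483328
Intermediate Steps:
N(J, T) = -2 + J + 6*T (N(J, T) = (J + 6*T) - 2 = -2 + J + 6*T)
F(v) = 4*v² (F(v) = (v*v)*4 = v²*4 = 4*v²)
473*F(N(-2, -4)) = 473*(4*(-2 - 2 + 6*(-4))²) = 473*(4*(-2 - 2 - 24)²) = 473*(4*(-28)²) = 473*(4*784) = 473*3136 = 1483328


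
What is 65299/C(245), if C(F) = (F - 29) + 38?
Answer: 65299/254 ≈ 257.08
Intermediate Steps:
C(F) = 9 + F (C(F) = (-29 + F) + 38 = 9 + F)
65299/C(245) = 65299/(9 + 245) = 65299/254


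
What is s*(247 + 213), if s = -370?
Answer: -170200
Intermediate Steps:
s*(247 + 213) = -370*(247 + 213) = -370*460 = -170200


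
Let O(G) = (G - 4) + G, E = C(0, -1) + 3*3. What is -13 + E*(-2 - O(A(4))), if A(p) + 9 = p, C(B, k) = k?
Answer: 83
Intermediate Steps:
E = 8 (E = -1 + 3*3 = -1 + 9 = 8)
A(p) = -9 + p
O(G) = -4 + 2*G (O(G) = (-4 + G) + G = -4 + 2*G)
-13 + E*(-2 - O(A(4))) = -13 + 8*(-2 - (-4 + 2*(-9 + 4))) = -13 + 8*(-2 - (-4 + 2*(-5))) = -13 + 8*(-2 - (-4 - 10)) = -13 + 8*(-2 - 1*(-14)) = -13 + 8*(-2 + 14) = -13 + 8*12 = -13 + 96 = 83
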